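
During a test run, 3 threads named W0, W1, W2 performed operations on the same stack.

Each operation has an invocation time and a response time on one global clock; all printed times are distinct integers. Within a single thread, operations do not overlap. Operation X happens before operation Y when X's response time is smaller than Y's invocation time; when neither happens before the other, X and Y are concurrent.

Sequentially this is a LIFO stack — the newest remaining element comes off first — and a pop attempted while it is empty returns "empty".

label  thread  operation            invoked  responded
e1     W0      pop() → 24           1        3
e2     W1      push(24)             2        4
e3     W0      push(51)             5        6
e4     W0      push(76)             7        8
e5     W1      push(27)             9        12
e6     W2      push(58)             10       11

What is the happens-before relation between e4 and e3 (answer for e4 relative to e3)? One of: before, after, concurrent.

after

e4 spans [7,8], e3 spans [5,6]
resp(e3)=6 < inv(e4)=7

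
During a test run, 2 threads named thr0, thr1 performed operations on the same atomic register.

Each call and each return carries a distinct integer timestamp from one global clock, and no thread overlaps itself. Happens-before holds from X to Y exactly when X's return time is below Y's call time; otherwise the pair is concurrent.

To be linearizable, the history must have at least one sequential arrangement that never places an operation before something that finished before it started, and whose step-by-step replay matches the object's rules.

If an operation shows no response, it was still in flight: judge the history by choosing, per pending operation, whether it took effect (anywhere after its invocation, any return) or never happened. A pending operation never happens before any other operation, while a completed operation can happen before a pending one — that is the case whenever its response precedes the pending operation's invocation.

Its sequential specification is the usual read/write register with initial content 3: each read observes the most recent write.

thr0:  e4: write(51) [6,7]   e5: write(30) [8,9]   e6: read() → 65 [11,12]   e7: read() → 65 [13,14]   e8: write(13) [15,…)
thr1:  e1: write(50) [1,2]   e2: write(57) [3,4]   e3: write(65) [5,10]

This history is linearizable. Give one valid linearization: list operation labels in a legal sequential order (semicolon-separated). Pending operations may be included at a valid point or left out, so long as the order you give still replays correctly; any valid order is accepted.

e1; e2; e4; e5; e3; e6; e7

1. e1 write(50), leaving value 50
2. e2 write(57), leaving value 57
3. e4 write(51), leaving value 51
4. e5 write(30), leaving value 30
5. e3 write(65), leaving value 65
6. e6 read() → 65, leaving value 65
7. e7 read() → 65, leaving value 65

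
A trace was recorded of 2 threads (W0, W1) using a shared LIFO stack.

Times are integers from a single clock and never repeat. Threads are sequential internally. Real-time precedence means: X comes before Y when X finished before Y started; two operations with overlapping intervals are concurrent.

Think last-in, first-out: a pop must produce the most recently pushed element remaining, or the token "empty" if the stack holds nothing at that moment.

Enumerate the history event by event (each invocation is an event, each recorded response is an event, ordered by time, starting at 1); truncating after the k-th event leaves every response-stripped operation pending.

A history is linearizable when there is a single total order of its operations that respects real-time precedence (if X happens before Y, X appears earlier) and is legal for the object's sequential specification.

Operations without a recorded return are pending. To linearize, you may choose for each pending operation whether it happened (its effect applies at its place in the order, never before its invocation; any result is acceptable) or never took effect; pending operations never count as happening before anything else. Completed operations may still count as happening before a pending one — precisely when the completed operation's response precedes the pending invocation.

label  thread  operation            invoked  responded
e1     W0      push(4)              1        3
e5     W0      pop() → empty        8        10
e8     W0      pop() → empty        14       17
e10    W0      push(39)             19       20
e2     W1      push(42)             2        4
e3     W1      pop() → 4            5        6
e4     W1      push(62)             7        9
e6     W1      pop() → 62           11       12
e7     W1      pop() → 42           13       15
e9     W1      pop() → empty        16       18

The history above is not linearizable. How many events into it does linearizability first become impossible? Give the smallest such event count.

10

events 1..9 are linearizable, e.g. via e2, e1, e3, e4:
1. e2 push(42), leaving stack <42>
2. e1 push(4), leaving stack <42,4>
3. e3 pop() → 4, leaving stack <42>
4. e4 push(62), leaving stack <42,62>
at event 10 (e5's time-10 response) nothing linearizes any more
one such order, e1, e2, e3, e4, e5, breaks at step 3 where e3 pop() → 4 is illegal
one such order, e1, e2, e3, e5, e4, breaks at step 3 where e3 pop() → 4 is illegal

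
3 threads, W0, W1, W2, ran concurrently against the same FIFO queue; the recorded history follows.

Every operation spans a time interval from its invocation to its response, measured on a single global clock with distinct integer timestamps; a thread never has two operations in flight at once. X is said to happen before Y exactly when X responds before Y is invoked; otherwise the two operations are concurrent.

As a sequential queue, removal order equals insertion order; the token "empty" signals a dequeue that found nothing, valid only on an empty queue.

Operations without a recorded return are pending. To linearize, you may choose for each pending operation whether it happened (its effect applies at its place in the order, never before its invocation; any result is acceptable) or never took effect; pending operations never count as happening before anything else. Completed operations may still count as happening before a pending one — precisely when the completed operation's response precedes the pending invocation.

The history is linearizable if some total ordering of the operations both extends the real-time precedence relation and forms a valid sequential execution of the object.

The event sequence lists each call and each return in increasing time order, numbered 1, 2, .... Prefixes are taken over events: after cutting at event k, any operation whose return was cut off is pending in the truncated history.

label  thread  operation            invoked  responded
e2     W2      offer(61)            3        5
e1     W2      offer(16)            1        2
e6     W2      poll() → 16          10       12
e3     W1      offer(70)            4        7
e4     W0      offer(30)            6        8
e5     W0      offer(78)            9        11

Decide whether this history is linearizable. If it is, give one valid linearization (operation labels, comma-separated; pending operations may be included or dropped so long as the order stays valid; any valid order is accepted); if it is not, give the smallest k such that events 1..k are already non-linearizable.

linearizable — witness: e1, e2, e3, e4, e5, e6

1. e1 offer(16), leaving queue <16>
2. e2 offer(61), leaving queue <16,61>
3. e3 offer(70), leaving queue <16,61,70>
4. e4 offer(30), leaving queue <16,61,70,30>
5. e5 offer(78), leaving queue <16,61,70,30,78>
6. e6 poll() → 16, leaving queue <61,70,30,78>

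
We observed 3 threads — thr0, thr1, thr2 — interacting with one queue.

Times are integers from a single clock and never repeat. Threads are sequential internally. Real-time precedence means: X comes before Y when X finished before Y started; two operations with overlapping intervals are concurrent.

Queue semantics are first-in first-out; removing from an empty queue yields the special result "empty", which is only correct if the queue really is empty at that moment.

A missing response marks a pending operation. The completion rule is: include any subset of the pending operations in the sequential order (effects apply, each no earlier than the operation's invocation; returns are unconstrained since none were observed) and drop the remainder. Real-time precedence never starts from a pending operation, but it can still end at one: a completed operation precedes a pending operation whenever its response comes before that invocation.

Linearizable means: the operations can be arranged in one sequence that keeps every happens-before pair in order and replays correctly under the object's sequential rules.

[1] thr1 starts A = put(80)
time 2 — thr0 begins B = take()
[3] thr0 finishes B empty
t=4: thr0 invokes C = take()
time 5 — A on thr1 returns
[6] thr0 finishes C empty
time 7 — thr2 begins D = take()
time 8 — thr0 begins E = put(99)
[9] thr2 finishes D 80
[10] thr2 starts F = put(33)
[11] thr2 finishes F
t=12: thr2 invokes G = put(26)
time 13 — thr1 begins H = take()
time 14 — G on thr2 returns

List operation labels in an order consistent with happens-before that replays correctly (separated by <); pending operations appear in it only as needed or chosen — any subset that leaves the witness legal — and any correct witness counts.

B < C < A < D < E < F < G

after step 1 (B take() → empty): queue <>
after step 2 (C take() → empty): queue <>
after step 3 (A put(80)): queue <80>
after step 4 (D take() → 80): queue <>
after step 5 (E put(99) (pending, included)): queue <99>
after step 6 (F put(33)): queue <99,33>
after step 7 (G put(26)): queue <99,33,26>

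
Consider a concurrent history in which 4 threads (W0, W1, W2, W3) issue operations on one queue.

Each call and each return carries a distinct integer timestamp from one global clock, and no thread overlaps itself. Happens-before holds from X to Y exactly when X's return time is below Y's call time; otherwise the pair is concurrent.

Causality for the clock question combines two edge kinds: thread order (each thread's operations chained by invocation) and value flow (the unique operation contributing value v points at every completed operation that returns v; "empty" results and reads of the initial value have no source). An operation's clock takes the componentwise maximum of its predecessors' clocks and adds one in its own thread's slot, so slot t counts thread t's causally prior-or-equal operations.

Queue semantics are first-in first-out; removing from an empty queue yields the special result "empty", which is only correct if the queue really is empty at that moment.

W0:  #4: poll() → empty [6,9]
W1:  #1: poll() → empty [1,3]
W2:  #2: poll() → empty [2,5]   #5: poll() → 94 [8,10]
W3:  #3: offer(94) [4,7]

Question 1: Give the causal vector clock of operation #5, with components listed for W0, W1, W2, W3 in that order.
(0, 0, 2, 1)

no predecessors for #3 (invoked 4): W3 increments from zero → (0, 0, 0, 1)
no predecessors for #2 (invoked 2): W2 increments from zero → (0, 0, 1, 0)
no predecessors for #1 (invoked 1): W1 increments from zero → (0, 1, 0, 0)
no predecessors for #4 (invoked 6): W0 increments from zero → (1, 0, 0, 0)
from VC(#2)=(0, 0, 1, 0), VC(#3)=(0, 0, 0, 1), #5 (invoked 8) maxes components and bumps W2 → (0, 0, 2, 1)
target: VC(#5) = (0, 0, 2, 1)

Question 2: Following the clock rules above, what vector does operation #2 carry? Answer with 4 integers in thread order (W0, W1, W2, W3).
(0, 0, 1, 0)

root op #3, invoked 4: fresh clock plus W3's own tick → (0, 0, 0, 1)
root op #2, invoked 2: fresh clock plus W2's own tick → (0, 0, 1, 0)
root op #1, invoked 1: fresh clock plus W1's own tick → (0, 1, 0, 0)
root op #4, invoked 6: fresh clock plus W0's own tick → (1, 0, 0, 0)
#5, invoked 8, takes VC(#2)=(0, 0, 1, 0), VC(#3)=(0, 0, 0, 1) under max, adds 1 for W2 → (0, 0, 2, 1)
target: VC(#2) = (0, 0, 1, 0)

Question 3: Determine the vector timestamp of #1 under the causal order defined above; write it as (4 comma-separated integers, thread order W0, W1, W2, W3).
(0, 1, 0, 0)

#3, invoked 4, has no incoming edges; only W3's bump applies → (0, 0, 0, 1)
#2, invoked 2, has no incoming edges; only W2's bump applies → (0, 0, 1, 0)
#1, invoked 1, has no incoming edges; only W1's bump applies → (0, 1, 0, 0)
#4, invoked 6, has no incoming edges; only W0's bump applies → (1, 0, 0, 0)
VC(#5, invoked at 8): max of VC(#2)=(0, 0, 1, 0), VC(#3)=(0, 0, 0, 1), then +1 on thread W2 → (0, 0, 2, 1)
target: VC(#1) = (0, 1, 0, 0)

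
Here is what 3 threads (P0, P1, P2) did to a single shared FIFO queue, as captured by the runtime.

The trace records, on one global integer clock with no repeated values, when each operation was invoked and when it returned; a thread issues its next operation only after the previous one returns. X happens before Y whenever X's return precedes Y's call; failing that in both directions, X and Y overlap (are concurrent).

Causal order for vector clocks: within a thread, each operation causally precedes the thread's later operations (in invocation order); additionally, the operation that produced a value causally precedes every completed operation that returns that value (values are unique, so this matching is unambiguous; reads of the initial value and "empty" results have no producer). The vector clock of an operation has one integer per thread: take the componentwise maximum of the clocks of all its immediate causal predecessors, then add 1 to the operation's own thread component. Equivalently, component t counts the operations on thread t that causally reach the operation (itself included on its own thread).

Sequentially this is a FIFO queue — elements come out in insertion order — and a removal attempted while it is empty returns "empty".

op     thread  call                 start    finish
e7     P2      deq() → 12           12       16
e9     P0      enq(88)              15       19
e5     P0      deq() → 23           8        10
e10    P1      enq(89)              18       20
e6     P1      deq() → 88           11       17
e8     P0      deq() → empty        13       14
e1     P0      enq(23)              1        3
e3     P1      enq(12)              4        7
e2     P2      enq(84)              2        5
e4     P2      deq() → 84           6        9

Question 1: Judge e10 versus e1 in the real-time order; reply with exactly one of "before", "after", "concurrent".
after

e10 spans [18,20], e1 spans [1,3]
resp(e1)=3 < inv(e10)=18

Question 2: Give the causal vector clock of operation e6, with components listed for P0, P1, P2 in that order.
(4, 2, 0)

root op e2, invoked 2: fresh clock plus P2's own tick → (0, 0, 1)
root op e3, invoked 4: fresh clock plus P1's own tick → (0, 1, 0)
root op e1, invoked 1: fresh clock plus P0's own tick → (1, 0, 0)
e4 (invocation 6): componentwise max over VC(e2)=(0, 0, 1), +1 at P2, giving (0, 0, 2)
e5 (invocation 8): componentwise max over VC(e1)=(1, 0, 0), +1 at P0, giving (2, 0, 0)
e8 (invocation 13): componentwise max over VC(e5)=(2, 0, 0), +1 at P0, giving (3, 0, 0)
e7 (invocation 12): componentwise max over VC(e3)=(0, 1, 0), VC(e4)=(0, 0, 2), +1 at P2, giving (0, 1, 3)
e9 (invocation 15): componentwise max over VC(e8)=(3, 0, 0), +1 at P0, giving (4, 0, 0)
e6 (invocation 11): componentwise max over VC(e3)=(0, 1, 0), VC(e9)=(4, 0, 0), +1 at P1, giving (4, 2, 0)
e10 (invocation 18): componentwise max over VC(e6)=(4, 2, 0), +1 at P1, giving (4, 3, 0)
target: VC(e6) = (4, 2, 0)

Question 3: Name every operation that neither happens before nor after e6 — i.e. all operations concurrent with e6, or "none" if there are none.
e7, e8, e9

e6 spans [11,17]; an op avoiding the whole window 11..17 is ordered, any other is concurrent
e1 [1,3]: before
e2 [2,5]: before
e3 [4,7]: before
e4 [6,9]: before
e5 [8,10]: before
e7 [12,16]: concurrent
e8 [13,14]: concurrent
e9 [15,19]: concurrent
e10 [18,20]: after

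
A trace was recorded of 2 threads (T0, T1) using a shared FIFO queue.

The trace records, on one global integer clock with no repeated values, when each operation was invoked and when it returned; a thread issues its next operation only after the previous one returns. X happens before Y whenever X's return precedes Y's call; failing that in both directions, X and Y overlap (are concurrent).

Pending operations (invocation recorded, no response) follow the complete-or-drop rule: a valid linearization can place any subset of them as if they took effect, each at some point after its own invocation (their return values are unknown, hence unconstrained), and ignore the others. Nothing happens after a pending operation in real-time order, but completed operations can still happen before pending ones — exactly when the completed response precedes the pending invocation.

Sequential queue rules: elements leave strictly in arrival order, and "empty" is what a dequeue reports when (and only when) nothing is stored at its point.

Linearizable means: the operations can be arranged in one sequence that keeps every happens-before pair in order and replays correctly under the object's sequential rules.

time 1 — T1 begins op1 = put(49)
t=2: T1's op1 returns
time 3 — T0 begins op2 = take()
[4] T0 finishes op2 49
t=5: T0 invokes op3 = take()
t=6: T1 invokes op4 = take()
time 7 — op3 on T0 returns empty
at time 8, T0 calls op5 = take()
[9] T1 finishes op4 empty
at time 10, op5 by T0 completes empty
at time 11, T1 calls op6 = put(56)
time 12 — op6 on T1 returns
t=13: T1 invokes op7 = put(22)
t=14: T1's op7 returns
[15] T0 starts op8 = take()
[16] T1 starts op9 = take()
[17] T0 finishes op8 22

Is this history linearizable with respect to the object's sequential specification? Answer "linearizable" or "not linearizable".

linearizable

one valid linearization: op1, op2, op3, op4, op5, op6, op7, op9, op8
after step 1 (op1 put(49)): queue <49>
after step 2 (op2 take() → 49): queue <>
after step 3 (op3 take() → empty): queue <>
after step 4 (op4 take() → empty): queue <>
after step 5 (op5 take() → empty): queue <>
after step 6 (op6 put(56)): queue <56>
after step 7 (op7 put(22)): queue <56,22>
after step 8 (op9 take() (pending, included)): queue <22>
after step 9 (op8 take() → 22): queue <>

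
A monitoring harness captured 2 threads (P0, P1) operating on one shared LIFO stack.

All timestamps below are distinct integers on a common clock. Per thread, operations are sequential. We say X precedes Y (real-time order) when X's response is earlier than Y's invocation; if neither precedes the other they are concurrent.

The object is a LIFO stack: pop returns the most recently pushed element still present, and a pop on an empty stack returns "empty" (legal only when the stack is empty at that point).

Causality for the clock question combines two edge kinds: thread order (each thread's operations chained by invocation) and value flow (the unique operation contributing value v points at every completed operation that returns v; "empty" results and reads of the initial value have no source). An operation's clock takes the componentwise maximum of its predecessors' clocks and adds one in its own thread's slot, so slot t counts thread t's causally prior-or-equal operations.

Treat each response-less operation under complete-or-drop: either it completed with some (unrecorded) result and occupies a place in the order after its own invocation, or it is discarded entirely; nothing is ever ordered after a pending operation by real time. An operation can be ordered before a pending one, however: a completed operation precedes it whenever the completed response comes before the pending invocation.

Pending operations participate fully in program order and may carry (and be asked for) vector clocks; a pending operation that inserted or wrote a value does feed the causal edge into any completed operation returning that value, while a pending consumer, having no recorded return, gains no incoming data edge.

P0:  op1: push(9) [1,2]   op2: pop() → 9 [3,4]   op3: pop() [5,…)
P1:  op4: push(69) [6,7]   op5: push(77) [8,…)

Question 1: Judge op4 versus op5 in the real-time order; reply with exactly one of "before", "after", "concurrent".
Answer: before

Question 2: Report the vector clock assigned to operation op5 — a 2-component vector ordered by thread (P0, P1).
Answer: (0, 2)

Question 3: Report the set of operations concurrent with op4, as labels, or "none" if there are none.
Answer: op3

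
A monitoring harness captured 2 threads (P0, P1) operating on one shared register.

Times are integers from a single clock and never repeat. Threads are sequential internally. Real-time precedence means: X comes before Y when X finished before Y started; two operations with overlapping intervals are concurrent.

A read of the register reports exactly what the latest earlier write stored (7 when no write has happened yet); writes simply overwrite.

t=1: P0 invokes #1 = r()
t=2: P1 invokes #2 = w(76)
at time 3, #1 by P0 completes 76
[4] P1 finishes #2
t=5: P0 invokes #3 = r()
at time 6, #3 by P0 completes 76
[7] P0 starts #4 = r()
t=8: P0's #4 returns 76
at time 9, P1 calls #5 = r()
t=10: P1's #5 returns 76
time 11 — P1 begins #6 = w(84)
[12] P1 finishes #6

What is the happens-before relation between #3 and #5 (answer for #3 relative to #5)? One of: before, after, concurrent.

#3 spans [5,6], #5 spans [9,10]
resp(#3)=6 < inv(#5)=9

before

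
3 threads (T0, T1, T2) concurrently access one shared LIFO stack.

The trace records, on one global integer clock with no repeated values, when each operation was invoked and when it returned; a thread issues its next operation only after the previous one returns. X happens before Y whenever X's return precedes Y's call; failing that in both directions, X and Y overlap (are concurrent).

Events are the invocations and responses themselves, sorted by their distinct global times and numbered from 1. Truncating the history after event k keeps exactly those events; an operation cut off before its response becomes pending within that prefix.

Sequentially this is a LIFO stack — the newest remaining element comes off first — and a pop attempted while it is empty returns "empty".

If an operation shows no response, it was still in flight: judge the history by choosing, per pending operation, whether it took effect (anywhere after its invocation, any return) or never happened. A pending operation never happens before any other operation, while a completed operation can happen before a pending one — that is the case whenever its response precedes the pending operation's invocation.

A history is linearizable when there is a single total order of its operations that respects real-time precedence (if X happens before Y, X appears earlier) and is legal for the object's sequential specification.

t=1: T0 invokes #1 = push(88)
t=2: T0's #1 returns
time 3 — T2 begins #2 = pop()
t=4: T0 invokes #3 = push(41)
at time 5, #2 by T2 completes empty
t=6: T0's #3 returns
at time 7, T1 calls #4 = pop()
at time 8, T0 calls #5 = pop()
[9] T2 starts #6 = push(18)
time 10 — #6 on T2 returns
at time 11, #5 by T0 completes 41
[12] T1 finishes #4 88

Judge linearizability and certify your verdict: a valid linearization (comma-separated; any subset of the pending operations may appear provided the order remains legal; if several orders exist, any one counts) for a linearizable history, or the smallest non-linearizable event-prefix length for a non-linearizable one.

the violation lands at event 5, #2's response at time 5: events 1..4 linearize, events 1..5 do not
a single order respects real time; the 2 completed LIFO stack operations fail replay along it
include/drop combinations of the 1 pending operation (#3) were all tried; none helps
sample order #1, #2 (pending dropped) stalls at step 2 — #2 pop() → empty has no legal effect

not linearizable — minimal violating prefix: 5 events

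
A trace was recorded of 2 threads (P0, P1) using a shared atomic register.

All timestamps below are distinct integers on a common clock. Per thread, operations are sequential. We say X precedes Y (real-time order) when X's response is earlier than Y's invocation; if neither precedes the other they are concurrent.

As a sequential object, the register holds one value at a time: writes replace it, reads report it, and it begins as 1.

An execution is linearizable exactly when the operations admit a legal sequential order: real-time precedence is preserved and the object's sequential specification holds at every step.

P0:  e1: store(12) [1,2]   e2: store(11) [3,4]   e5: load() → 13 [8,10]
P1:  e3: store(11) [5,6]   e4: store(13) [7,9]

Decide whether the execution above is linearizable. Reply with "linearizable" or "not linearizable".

linearizable

one valid linearization: e1, e2, e3, e4, e5
after step 1 (e1 store(12)): value 12
after step 2 (e2 store(11)): value 11
after step 3 (e3 store(11)): value 11
after step 4 (e4 store(13)): value 13
after step 5 (e5 load() → 13): value 13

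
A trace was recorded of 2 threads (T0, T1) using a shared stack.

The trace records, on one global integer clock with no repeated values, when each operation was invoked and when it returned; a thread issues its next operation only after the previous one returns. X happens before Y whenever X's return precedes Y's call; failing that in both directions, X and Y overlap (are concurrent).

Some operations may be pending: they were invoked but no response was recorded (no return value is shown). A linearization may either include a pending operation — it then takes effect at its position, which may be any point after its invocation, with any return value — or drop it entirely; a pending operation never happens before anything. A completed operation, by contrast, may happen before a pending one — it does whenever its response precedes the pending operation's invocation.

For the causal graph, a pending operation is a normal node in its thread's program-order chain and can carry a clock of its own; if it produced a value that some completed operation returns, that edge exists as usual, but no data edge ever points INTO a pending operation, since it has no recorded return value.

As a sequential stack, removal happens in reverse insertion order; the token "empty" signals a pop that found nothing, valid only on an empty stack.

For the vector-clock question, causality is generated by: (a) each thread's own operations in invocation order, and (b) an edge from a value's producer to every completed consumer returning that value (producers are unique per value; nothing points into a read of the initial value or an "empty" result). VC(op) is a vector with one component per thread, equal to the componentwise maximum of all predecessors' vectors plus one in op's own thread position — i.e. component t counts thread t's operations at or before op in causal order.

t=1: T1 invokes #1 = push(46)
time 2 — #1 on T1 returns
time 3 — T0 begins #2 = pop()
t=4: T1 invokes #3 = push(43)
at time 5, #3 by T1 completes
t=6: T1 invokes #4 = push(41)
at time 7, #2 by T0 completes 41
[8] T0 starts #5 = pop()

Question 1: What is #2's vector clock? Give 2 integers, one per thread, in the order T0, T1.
Answer: (1, 3)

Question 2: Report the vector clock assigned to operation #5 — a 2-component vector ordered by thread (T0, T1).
Answer: (2, 3)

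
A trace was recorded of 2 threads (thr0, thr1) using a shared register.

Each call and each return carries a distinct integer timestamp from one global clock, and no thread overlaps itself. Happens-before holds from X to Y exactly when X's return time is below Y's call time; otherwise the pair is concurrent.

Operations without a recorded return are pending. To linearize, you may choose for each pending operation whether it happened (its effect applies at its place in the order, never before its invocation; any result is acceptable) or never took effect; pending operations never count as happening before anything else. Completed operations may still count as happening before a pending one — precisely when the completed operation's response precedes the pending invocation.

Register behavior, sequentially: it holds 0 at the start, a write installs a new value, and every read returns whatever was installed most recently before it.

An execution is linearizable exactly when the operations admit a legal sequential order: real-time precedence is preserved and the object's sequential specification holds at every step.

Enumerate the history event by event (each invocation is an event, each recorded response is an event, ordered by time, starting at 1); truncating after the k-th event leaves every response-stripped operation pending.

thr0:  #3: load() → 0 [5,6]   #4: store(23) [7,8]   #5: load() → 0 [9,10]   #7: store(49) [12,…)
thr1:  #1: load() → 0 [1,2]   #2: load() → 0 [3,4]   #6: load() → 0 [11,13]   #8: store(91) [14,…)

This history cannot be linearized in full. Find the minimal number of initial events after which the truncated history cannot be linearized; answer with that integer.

events 1..9 are still linearizable — one witness is #1, #2, #3, #4:
1. #1 load() → 0, leaving value 0
2. #2 load() → 0, leaving value 0
3. #3 load() → 0, leaving value 0
4. #4 store(23), leaving value 23
event 10 — #5's response, time 10 — after it, nothing linearizes
sample order #1, #2, #3, #4, #5 stalls at step 5 — #5 load() → 0 has no legal effect

10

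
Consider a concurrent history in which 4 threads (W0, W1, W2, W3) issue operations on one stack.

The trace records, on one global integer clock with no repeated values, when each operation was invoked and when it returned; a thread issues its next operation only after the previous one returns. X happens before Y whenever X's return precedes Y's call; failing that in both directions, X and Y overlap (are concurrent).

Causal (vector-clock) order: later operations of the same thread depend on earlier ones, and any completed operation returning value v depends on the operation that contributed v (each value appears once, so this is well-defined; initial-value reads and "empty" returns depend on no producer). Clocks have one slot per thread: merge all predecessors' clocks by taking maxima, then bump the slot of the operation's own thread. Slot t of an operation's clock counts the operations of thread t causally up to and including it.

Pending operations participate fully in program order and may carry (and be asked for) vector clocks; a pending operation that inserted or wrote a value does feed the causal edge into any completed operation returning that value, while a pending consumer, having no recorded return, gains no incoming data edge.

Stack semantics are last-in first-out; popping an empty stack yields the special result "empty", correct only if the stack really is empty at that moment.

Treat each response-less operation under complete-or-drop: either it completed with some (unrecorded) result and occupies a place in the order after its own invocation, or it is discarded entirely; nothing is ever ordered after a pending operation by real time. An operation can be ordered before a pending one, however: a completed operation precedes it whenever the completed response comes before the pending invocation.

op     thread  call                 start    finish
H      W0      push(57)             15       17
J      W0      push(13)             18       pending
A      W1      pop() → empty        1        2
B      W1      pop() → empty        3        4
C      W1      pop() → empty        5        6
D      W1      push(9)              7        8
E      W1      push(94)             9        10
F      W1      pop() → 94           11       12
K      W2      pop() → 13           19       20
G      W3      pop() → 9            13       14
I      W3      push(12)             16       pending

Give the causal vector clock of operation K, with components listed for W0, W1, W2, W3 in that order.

(2, 0, 1, 0)

root op A, invoked 1: fresh clock plus W1's own tick → (0, 1, 0, 0)
root op H, invoked 15: fresh clock plus W0's own tick → (1, 0, 0, 0)
B (invocation 3): componentwise max over VC(A)=(0, 1, 0, 0), +1 at W1, giving (0, 2, 0, 0)
J (invocation 18): componentwise max over VC(H)=(1, 0, 0, 0), +1 at W0, giving (2, 0, 0, 0)
C (invocation 5): componentwise max over VC(B)=(0, 2, 0, 0), +1 at W1, giving (0, 3, 0, 0)
K (invocation 19): componentwise max over VC(J)=(2, 0, 0, 0), +1 at W2, giving (2, 0, 1, 0)
D (invocation 7): componentwise max over VC(C)=(0, 3, 0, 0), +1 at W1, giving (0, 4, 0, 0)
G (invocation 13): componentwise max over VC(D)=(0, 4, 0, 0), +1 at W3, giving (0, 4, 0, 1)
E (invocation 9): componentwise max over VC(D)=(0, 4, 0, 0), +1 at W1, giving (0, 5, 0, 0)
I (invocation 16): componentwise max over VC(G)=(0, 4, 0, 1), +1 at W3, giving (0, 4, 0, 2)
F (invocation 11): componentwise max over VC(E)=(0, 5, 0, 0), +1 at W1, giving (0, 6, 0, 0)
target: VC(K) = (2, 0, 1, 0)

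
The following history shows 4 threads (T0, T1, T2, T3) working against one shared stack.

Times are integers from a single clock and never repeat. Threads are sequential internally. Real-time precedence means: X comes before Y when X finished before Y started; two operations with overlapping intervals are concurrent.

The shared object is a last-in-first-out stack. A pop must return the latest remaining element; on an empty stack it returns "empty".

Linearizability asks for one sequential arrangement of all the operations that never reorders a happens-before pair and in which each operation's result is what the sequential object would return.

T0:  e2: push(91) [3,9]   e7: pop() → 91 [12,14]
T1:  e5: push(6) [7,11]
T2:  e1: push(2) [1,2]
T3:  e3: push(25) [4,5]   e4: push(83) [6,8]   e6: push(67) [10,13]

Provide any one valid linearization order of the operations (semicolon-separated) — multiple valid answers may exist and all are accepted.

e1; e3; e4; e5; e2; e7; e6

step 1: e1 push(2) — stack <2>
step 2: e3 push(25) — stack <2,25>
step 3: e4 push(83) — stack <2,25,83>
step 4: e5 push(6) — stack <2,25,83,6>
step 5: e2 push(91) — stack <2,25,83,6,91>
step 6: e7 pop() → 91 — stack <2,25,83,6>
step 7: e6 push(67) — stack <2,25,83,6,67>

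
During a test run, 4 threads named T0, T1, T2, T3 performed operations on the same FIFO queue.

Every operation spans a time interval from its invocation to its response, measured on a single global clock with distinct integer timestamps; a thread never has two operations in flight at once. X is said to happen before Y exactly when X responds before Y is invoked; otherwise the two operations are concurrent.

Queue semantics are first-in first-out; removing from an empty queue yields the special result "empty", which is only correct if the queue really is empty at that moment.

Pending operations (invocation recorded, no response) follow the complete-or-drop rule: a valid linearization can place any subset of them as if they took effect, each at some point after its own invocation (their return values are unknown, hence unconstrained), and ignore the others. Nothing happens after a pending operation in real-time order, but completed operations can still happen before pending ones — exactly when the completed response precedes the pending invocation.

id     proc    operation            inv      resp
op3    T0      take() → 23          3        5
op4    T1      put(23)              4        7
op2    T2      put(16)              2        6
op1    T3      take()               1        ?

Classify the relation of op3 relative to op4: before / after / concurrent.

concurrent

op3 spans [3,5], op4 spans [4,7]
the intervals overlap in both directions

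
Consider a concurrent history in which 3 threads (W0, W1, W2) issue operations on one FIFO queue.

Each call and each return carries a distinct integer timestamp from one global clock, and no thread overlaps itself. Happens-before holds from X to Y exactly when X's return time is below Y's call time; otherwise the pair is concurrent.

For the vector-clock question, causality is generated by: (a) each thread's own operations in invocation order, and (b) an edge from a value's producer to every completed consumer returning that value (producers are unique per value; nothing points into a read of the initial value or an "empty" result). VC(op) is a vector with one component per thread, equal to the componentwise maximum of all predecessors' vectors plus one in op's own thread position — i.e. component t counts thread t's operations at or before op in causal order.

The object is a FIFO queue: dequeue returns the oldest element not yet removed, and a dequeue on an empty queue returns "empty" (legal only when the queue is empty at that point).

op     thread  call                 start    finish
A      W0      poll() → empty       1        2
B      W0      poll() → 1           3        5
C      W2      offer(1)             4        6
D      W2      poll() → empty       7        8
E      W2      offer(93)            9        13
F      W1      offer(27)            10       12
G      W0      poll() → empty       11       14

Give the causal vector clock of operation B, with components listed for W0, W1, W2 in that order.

(2, 0, 1)

VC(C, invoked at 4): no causal predecessors; +1 on W2 → (0, 0, 1)
VC(F, invoked at 10): no causal predecessors; +1 on W1 → (0, 1, 0)
VC(A, invoked at 1): no causal predecessors; +1 on W0 → (1, 0, 0)
merge at D (invoked 7): VC(C)=(0, 0, 1), own-thread bump on W2 → (0, 0, 2)
merge at E (invoked 9): VC(D)=(0, 0, 2), own-thread bump on W2 → (0, 0, 3)
merge at B (invoked 3): VC(A)=(1, 0, 0), VC(C)=(0, 0, 1), own-thread bump on W0 → (2, 0, 1)
merge at G (invoked 11): VC(B)=(2, 0, 1), own-thread bump on W0 → (3, 0, 1)
target: VC(B) = (2, 0, 1)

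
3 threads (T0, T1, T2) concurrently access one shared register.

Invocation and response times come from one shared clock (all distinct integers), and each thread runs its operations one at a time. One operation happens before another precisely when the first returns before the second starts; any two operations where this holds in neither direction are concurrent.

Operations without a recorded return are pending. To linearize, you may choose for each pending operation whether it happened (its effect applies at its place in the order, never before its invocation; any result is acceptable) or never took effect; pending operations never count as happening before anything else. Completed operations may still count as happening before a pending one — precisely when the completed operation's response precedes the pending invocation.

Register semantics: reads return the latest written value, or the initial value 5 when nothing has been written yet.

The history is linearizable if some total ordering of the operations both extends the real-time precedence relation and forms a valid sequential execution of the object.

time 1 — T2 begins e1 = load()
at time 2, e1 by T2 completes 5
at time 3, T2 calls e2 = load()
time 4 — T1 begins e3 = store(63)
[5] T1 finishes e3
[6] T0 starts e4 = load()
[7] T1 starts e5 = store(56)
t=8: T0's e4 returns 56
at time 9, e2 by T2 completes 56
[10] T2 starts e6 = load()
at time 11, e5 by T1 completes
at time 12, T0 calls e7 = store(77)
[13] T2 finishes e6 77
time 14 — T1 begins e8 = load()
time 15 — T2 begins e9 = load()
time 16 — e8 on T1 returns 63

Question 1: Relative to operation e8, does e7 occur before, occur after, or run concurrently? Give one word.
e7 spans [12,…), e8 spans [14,16]
the intervals overlap in both directions

concurrent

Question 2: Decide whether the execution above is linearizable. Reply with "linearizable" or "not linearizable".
through event 15 a valid linearization exists; event 16 (e8 responding at time 16) ends that
7 completed operations, 11 real-time-consistent orders — every register replay fails
no escape via the 2 pending operations (e7, e9): every completion choice fails
e.g. e1, e2, e3, e4, e5, e6, e8 (pending dropped): illegal at step 2, since e2 load() → 56 cannot apply there
e.g. e1, e2, e3, e4, e6, e5, e8 (pending dropped): illegal at step 2, since e2 load() → 56 cannot apply there

not linearizable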